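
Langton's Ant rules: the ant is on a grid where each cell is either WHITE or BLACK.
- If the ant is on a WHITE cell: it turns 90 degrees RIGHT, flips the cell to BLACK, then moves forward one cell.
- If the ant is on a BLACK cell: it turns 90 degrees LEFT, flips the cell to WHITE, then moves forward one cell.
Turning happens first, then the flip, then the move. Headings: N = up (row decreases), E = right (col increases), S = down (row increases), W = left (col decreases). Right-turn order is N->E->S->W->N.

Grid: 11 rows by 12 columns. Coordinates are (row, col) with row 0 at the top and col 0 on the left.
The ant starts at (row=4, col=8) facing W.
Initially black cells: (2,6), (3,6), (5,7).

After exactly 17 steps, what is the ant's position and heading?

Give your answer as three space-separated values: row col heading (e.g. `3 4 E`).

Answer: 5 8 N

Derivation:
Step 1: on WHITE (4,8): turn R to N, flip to black, move to (3,8). |black|=4
Step 2: on WHITE (3,8): turn R to E, flip to black, move to (3,9). |black|=5
Step 3: on WHITE (3,9): turn R to S, flip to black, move to (4,9). |black|=6
Step 4: on WHITE (4,9): turn R to W, flip to black, move to (4,8). |black|=7
Step 5: on BLACK (4,8): turn L to S, flip to white, move to (5,8). |black|=6
Step 6: on WHITE (5,8): turn R to W, flip to black, move to (5,7). |black|=7
Step 7: on BLACK (5,7): turn L to S, flip to white, move to (6,7). |black|=6
Step 8: on WHITE (6,7): turn R to W, flip to black, move to (6,6). |black|=7
Step 9: on WHITE (6,6): turn R to N, flip to black, move to (5,6). |black|=8
Step 10: on WHITE (5,6): turn R to E, flip to black, move to (5,7). |black|=9
Step 11: on WHITE (5,7): turn R to S, flip to black, move to (6,7). |black|=10
Step 12: on BLACK (6,7): turn L to E, flip to white, move to (6,8). |black|=9
Step 13: on WHITE (6,8): turn R to S, flip to black, move to (7,8). |black|=10
Step 14: on WHITE (7,8): turn R to W, flip to black, move to (7,7). |black|=11
Step 15: on WHITE (7,7): turn R to N, flip to black, move to (6,7). |black|=12
Step 16: on WHITE (6,7): turn R to E, flip to black, move to (6,8). |black|=13
Step 17: on BLACK (6,8): turn L to N, flip to white, move to (5,8). |black|=12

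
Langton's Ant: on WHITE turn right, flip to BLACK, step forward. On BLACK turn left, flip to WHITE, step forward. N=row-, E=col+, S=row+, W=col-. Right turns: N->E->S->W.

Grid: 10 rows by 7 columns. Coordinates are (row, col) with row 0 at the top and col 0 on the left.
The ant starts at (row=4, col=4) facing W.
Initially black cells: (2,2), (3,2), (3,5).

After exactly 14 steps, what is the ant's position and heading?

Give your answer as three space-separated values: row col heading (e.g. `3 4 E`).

Answer: 3 5 E

Derivation:
Step 1: on WHITE (4,4): turn R to N, flip to black, move to (3,4). |black|=4
Step 2: on WHITE (3,4): turn R to E, flip to black, move to (3,5). |black|=5
Step 3: on BLACK (3,5): turn L to N, flip to white, move to (2,5). |black|=4
Step 4: on WHITE (2,5): turn R to E, flip to black, move to (2,6). |black|=5
Step 5: on WHITE (2,6): turn R to S, flip to black, move to (3,6). |black|=6
Step 6: on WHITE (3,6): turn R to W, flip to black, move to (3,5). |black|=7
Step 7: on WHITE (3,5): turn R to N, flip to black, move to (2,5). |black|=8
Step 8: on BLACK (2,5): turn L to W, flip to white, move to (2,4). |black|=7
Step 9: on WHITE (2,4): turn R to N, flip to black, move to (1,4). |black|=8
Step 10: on WHITE (1,4): turn R to E, flip to black, move to (1,5). |black|=9
Step 11: on WHITE (1,5): turn R to S, flip to black, move to (2,5). |black|=10
Step 12: on WHITE (2,5): turn R to W, flip to black, move to (2,4). |black|=11
Step 13: on BLACK (2,4): turn L to S, flip to white, move to (3,4). |black|=10
Step 14: on BLACK (3,4): turn L to E, flip to white, move to (3,5). |black|=9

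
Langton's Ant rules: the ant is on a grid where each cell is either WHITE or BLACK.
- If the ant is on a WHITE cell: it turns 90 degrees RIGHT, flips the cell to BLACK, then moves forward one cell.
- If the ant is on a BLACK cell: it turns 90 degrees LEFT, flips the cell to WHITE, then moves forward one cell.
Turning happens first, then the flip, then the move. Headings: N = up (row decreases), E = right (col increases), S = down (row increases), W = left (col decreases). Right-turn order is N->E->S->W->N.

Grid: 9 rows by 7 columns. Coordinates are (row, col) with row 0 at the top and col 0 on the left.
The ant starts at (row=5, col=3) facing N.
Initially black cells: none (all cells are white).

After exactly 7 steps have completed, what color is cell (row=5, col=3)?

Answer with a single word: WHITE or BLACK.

Answer: WHITE

Derivation:
Step 1: on WHITE (5,3): turn R to E, flip to black, move to (5,4). |black|=1
Step 2: on WHITE (5,4): turn R to S, flip to black, move to (6,4). |black|=2
Step 3: on WHITE (6,4): turn R to W, flip to black, move to (6,3). |black|=3
Step 4: on WHITE (6,3): turn R to N, flip to black, move to (5,3). |black|=4
Step 5: on BLACK (5,3): turn L to W, flip to white, move to (5,2). |black|=3
Step 6: on WHITE (5,2): turn R to N, flip to black, move to (4,2). |black|=4
Step 7: on WHITE (4,2): turn R to E, flip to black, move to (4,3). |black|=5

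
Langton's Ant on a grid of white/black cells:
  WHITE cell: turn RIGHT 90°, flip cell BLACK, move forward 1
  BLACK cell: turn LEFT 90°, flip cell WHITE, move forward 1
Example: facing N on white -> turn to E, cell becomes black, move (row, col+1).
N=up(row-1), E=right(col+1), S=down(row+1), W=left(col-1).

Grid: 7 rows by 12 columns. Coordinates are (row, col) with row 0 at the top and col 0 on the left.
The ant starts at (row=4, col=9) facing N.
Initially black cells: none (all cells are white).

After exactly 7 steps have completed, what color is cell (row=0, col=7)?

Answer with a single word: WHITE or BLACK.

Answer: WHITE

Derivation:
Step 1: on WHITE (4,9): turn R to E, flip to black, move to (4,10). |black|=1
Step 2: on WHITE (4,10): turn R to S, flip to black, move to (5,10). |black|=2
Step 3: on WHITE (5,10): turn R to W, flip to black, move to (5,9). |black|=3
Step 4: on WHITE (5,9): turn R to N, flip to black, move to (4,9). |black|=4
Step 5: on BLACK (4,9): turn L to W, flip to white, move to (4,8). |black|=3
Step 6: on WHITE (4,8): turn R to N, flip to black, move to (3,8). |black|=4
Step 7: on WHITE (3,8): turn R to E, flip to black, move to (3,9). |black|=5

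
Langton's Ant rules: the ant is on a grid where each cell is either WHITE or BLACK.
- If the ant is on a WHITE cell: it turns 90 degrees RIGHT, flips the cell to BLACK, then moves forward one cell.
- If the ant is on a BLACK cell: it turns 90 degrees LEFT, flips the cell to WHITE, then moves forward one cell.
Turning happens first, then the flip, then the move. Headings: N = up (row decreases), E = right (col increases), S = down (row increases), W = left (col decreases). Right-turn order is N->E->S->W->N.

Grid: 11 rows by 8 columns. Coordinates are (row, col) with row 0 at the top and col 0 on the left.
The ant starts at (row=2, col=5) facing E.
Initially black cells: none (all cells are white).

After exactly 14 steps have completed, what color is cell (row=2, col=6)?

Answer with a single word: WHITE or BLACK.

Answer: BLACK

Derivation:
Step 1: on WHITE (2,5): turn R to S, flip to black, move to (3,5). |black|=1
Step 2: on WHITE (3,5): turn R to W, flip to black, move to (3,4). |black|=2
Step 3: on WHITE (3,4): turn R to N, flip to black, move to (2,4). |black|=3
Step 4: on WHITE (2,4): turn R to E, flip to black, move to (2,5). |black|=4
Step 5: on BLACK (2,5): turn L to N, flip to white, move to (1,5). |black|=3
Step 6: on WHITE (1,5): turn R to E, flip to black, move to (1,6). |black|=4
Step 7: on WHITE (1,6): turn R to S, flip to black, move to (2,6). |black|=5
Step 8: on WHITE (2,6): turn R to W, flip to black, move to (2,5). |black|=6
Step 9: on WHITE (2,5): turn R to N, flip to black, move to (1,5). |black|=7
Step 10: on BLACK (1,5): turn L to W, flip to white, move to (1,4). |black|=6
Step 11: on WHITE (1,4): turn R to N, flip to black, move to (0,4). |black|=7
Step 12: on WHITE (0,4): turn R to E, flip to black, move to (0,5). |black|=8
Step 13: on WHITE (0,5): turn R to S, flip to black, move to (1,5). |black|=9
Step 14: on WHITE (1,5): turn R to W, flip to black, move to (1,4). |black|=10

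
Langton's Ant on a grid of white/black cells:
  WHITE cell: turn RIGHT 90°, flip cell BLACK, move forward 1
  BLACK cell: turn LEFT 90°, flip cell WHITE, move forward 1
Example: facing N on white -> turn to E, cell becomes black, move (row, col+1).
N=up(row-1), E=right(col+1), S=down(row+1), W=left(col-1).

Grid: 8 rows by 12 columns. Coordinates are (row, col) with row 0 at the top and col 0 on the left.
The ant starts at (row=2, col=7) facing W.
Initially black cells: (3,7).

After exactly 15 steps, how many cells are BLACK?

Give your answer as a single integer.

Answer: 6

Derivation:
Step 1: on WHITE (2,7): turn R to N, flip to black, move to (1,7). |black|=2
Step 2: on WHITE (1,7): turn R to E, flip to black, move to (1,8). |black|=3
Step 3: on WHITE (1,8): turn R to S, flip to black, move to (2,8). |black|=4
Step 4: on WHITE (2,8): turn R to W, flip to black, move to (2,7). |black|=5
Step 5: on BLACK (2,7): turn L to S, flip to white, move to (3,7). |black|=4
Step 6: on BLACK (3,7): turn L to E, flip to white, move to (3,8). |black|=3
Step 7: on WHITE (3,8): turn R to S, flip to black, move to (4,8). |black|=4
Step 8: on WHITE (4,8): turn R to W, flip to black, move to (4,7). |black|=5
Step 9: on WHITE (4,7): turn R to N, flip to black, move to (3,7). |black|=6
Step 10: on WHITE (3,7): turn R to E, flip to black, move to (3,8). |black|=7
Step 11: on BLACK (3,8): turn L to N, flip to white, move to (2,8). |black|=6
Step 12: on BLACK (2,8): turn L to W, flip to white, move to (2,7). |black|=5
Step 13: on WHITE (2,7): turn R to N, flip to black, move to (1,7). |black|=6
Step 14: on BLACK (1,7): turn L to W, flip to white, move to (1,6). |black|=5
Step 15: on WHITE (1,6): turn R to N, flip to black, move to (0,6). |black|=6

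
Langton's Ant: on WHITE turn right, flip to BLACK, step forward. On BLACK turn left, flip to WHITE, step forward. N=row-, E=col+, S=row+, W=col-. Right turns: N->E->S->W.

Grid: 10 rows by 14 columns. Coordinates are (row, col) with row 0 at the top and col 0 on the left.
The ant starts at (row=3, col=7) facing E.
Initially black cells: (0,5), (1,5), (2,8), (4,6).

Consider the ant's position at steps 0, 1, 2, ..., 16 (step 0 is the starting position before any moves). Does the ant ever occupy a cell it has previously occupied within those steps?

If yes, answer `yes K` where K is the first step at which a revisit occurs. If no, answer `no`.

Step 1: on WHITE (3,7): turn R to S, flip to black, move to (4,7). |black|=5 — new cell
Step 2: on WHITE (4,7): turn R to W, flip to black, move to (4,6). |black|=6 — new cell
Step 3: on BLACK (4,6): turn L to S, flip to white, move to (5,6). |black|=5 — new cell
Step 4: on WHITE (5,6): turn R to W, flip to black, move to (5,5). |black|=6 — new cell
Step 5: on WHITE (5,5): turn R to N, flip to black, move to (4,5). |black|=7 — new cell
Step 6: on WHITE (4,5): turn R to E, flip to black, move to (4,6). |black|=8 — REVISIT

Answer: yes 6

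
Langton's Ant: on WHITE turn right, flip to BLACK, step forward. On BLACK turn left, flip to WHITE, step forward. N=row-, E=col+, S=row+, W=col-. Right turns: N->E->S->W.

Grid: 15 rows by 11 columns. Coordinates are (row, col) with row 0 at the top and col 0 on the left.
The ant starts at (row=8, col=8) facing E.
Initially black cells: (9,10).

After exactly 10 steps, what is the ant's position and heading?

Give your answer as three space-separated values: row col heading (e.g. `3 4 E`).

Answer: 7 7 W

Derivation:
Step 1: on WHITE (8,8): turn R to S, flip to black, move to (9,8). |black|=2
Step 2: on WHITE (9,8): turn R to W, flip to black, move to (9,7). |black|=3
Step 3: on WHITE (9,7): turn R to N, flip to black, move to (8,7). |black|=4
Step 4: on WHITE (8,7): turn R to E, flip to black, move to (8,8). |black|=5
Step 5: on BLACK (8,8): turn L to N, flip to white, move to (7,8). |black|=4
Step 6: on WHITE (7,8): turn R to E, flip to black, move to (7,9). |black|=5
Step 7: on WHITE (7,9): turn R to S, flip to black, move to (8,9). |black|=6
Step 8: on WHITE (8,9): turn R to W, flip to black, move to (8,8). |black|=7
Step 9: on WHITE (8,8): turn R to N, flip to black, move to (7,8). |black|=8
Step 10: on BLACK (7,8): turn L to W, flip to white, move to (7,7). |black|=7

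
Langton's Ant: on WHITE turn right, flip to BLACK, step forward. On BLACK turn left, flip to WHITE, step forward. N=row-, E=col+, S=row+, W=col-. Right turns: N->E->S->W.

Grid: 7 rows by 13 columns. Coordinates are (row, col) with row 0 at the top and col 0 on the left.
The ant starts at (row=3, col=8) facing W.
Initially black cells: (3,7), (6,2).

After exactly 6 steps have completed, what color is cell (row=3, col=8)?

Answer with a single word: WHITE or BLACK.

Step 1: on WHITE (3,8): turn R to N, flip to black, move to (2,8). |black|=3
Step 2: on WHITE (2,8): turn R to E, flip to black, move to (2,9). |black|=4
Step 3: on WHITE (2,9): turn R to S, flip to black, move to (3,9). |black|=5
Step 4: on WHITE (3,9): turn R to W, flip to black, move to (3,8). |black|=6
Step 5: on BLACK (3,8): turn L to S, flip to white, move to (4,8). |black|=5
Step 6: on WHITE (4,8): turn R to W, flip to black, move to (4,7). |black|=6

Answer: WHITE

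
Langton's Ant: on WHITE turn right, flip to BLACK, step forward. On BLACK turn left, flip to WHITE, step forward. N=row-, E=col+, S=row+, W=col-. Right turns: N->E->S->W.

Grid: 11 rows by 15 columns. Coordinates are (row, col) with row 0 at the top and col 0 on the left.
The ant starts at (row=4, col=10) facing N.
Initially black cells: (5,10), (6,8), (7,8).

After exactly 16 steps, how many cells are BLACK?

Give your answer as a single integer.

Answer: 9

Derivation:
Step 1: on WHITE (4,10): turn R to E, flip to black, move to (4,11). |black|=4
Step 2: on WHITE (4,11): turn R to S, flip to black, move to (5,11). |black|=5
Step 3: on WHITE (5,11): turn R to W, flip to black, move to (5,10). |black|=6
Step 4: on BLACK (5,10): turn L to S, flip to white, move to (6,10). |black|=5
Step 5: on WHITE (6,10): turn R to W, flip to black, move to (6,9). |black|=6
Step 6: on WHITE (6,9): turn R to N, flip to black, move to (5,9). |black|=7
Step 7: on WHITE (5,9): turn R to E, flip to black, move to (5,10). |black|=8
Step 8: on WHITE (5,10): turn R to S, flip to black, move to (6,10). |black|=9
Step 9: on BLACK (6,10): turn L to E, flip to white, move to (6,11). |black|=8
Step 10: on WHITE (6,11): turn R to S, flip to black, move to (7,11). |black|=9
Step 11: on WHITE (7,11): turn R to W, flip to black, move to (7,10). |black|=10
Step 12: on WHITE (7,10): turn R to N, flip to black, move to (6,10). |black|=11
Step 13: on WHITE (6,10): turn R to E, flip to black, move to (6,11). |black|=12
Step 14: on BLACK (6,11): turn L to N, flip to white, move to (5,11). |black|=11
Step 15: on BLACK (5,11): turn L to W, flip to white, move to (5,10). |black|=10
Step 16: on BLACK (5,10): turn L to S, flip to white, move to (6,10). |black|=9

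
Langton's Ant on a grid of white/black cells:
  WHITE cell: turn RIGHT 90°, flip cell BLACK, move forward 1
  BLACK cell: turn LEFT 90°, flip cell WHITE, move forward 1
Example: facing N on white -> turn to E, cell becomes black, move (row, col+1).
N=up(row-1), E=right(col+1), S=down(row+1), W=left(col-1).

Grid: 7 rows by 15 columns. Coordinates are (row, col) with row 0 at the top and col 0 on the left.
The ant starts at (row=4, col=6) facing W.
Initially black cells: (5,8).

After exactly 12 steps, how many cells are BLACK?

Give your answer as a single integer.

Answer: 9

Derivation:
Step 1: on WHITE (4,6): turn R to N, flip to black, move to (3,6). |black|=2
Step 2: on WHITE (3,6): turn R to E, flip to black, move to (3,7). |black|=3
Step 3: on WHITE (3,7): turn R to S, flip to black, move to (4,7). |black|=4
Step 4: on WHITE (4,7): turn R to W, flip to black, move to (4,6). |black|=5
Step 5: on BLACK (4,6): turn L to S, flip to white, move to (5,6). |black|=4
Step 6: on WHITE (5,6): turn R to W, flip to black, move to (5,5). |black|=5
Step 7: on WHITE (5,5): turn R to N, flip to black, move to (4,5). |black|=6
Step 8: on WHITE (4,5): turn R to E, flip to black, move to (4,6). |black|=7
Step 9: on WHITE (4,6): turn R to S, flip to black, move to (5,6). |black|=8
Step 10: on BLACK (5,6): turn L to E, flip to white, move to (5,7). |black|=7
Step 11: on WHITE (5,7): turn R to S, flip to black, move to (6,7). |black|=8
Step 12: on WHITE (6,7): turn R to W, flip to black, move to (6,6). |black|=9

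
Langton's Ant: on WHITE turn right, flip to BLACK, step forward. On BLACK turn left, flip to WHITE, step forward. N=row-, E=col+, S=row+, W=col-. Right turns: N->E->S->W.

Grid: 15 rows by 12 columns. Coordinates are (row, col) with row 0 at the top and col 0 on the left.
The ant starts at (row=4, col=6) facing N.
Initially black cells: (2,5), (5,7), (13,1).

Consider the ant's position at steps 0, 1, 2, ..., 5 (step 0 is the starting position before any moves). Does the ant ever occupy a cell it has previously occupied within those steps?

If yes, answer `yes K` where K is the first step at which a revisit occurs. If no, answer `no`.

Answer: no

Derivation:
Step 1: on WHITE (4,6): turn R to E, flip to black, move to (4,7). |black|=4 — new cell
Step 2: on WHITE (4,7): turn R to S, flip to black, move to (5,7). |black|=5 — new cell
Step 3: on BLACK (5,7): turn L to E, flip to white, move to (5,8). |black|=4 — new cell
Step 4: on WHITE (5,8): turn R to S, flip to black, move to (6,8). |black|=5 — new cell
Step 5: on WHITE (6,8): turn R to W, flip to black, move to (6,7). |black|=6 — new cell
No revisit within 5 steps.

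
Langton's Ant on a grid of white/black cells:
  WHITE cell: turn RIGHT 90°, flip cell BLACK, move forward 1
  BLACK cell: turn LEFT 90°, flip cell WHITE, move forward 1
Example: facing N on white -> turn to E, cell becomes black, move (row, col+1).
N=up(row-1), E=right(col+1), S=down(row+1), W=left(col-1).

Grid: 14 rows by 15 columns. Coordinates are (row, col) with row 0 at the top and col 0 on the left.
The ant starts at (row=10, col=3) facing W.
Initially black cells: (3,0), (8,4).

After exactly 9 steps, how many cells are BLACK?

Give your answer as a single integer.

Step 1: on WHITE (10,3): turn R to N, flip to black, move to (9,3). |black|=3
Step 2: on WHITE (9,3): turn R to E, flip to black, move to (9,4). |black|=4
Step 3: on WHITE (9,4): turn R to S, flip to black, move to (10,4). |black|=5
Step 4: on WHITE (10,4): turn R to W, flip to black, move to (10,3). |black|=6
Step 5: on BLACK (10,3): turn L to S, flip to white, move to (11,3). |black|=5
Step 6: on WHITE (11,3): turn R to W, flip to black, move to (11,2). |black|=6
Step 7: on WHITE (11,2): turn R to N, flip to black, move to (10,2). |black|=7
Step 8: on WHITE (10,2): turn R to E, flip to black, move to (10,3). |black|=8
Step 9: on WHITE (10,3): turn R to S, flip to black, move to (11,3). |black|=9

Answer: 9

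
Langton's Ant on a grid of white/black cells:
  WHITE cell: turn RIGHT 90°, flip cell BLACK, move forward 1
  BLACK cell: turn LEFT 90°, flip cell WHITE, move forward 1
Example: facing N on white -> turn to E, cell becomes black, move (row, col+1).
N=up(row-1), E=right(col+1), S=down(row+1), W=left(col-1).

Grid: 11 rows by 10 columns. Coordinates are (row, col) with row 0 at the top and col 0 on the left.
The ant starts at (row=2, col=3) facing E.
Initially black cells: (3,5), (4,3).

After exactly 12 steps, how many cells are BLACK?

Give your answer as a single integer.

Step 1: on WHITE (2,3): turn R to S, flip to black, move to (3,3). |black|=3
Step 2: on WHITE (3,3): turn R to W, flip to black, move to (3,2). |black|=4
Step 3: on WHITE (3,2): turn R to N, flip to black, move to (2,2). |black|=5
Step 4: on WHITE (2,2): turn R to E, flip to black, move to (2,3). |black|=6
Step 5: on BLACK (2,3): turn L to N, flip to white, move to (1,3). |black|=5
Step 6: on WHITE (1,3): turn R to E, flip to black, move to (1,4). |black|=6
Step 7: on WHITE (1,4): turn R to S, flip to black, move to (2,4). |black|=7
Step 8: on WHITE (2,4): turn R to W, flip to black, move to (2,3). |black|=8
Step 9: on WHITE (2,3): turn R to N, flip to black, move to (1,3). |black|=9
Step 10: on BLACK (1,3): turn L to W, flip to white, move to (1,2). |black|=8
Step 11: on WHITE (1,2): turn R to N, flip to black, move to (0,2). |black|=9
Step 12: on WHITE (0,2): turn R to E, flip to black, move to (0,3). |black|=10

Answer: 10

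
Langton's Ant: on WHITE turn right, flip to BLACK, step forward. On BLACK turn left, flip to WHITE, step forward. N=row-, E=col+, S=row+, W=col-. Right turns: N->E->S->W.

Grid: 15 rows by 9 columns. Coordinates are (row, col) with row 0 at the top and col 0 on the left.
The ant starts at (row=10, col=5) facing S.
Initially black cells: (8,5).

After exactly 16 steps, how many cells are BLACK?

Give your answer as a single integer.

Answer: 9

Derivation:
Step 1: on WHITE (10,5): turn R to W, flip to black, move to (10,4). |black|=2
Step 2: on WHITE (10,4): turn R to N, flip to black, move to (9,4). |black|=3
Step 3: on WHITE (9,4): turn R to E, flip to black, move to (9,5). |black|=4
Step 4: on WHITE (9,5): turn R to S, flip to black, move to (10,5). |black|=5
Step 5: on BLACK (10,5): turn L to E, flip to white, move to (10,6). |black|=4
Step 6: on WHITE (10,6): turn R to S, flip to black, move to (11,6). |black|=5
Step 7: on WHITE (11,6): turn R to W, flip to black, move to (11,5). |black|=6
Step 8: on WHITE (11,5): turn R to N, flip to black, move to (10,5). |black|=7
Step 9: on WHITE (10,5): turn R to E, flip to black, move to (10,6). |black|=8
Step 10: on BLACK (10,6): turn L to N, flip to white, move to (9,6). |black|=7
Step 11: on WHITE (9,6): turn R to E, flip to black, move to (9,7). |black|=8
Step 12: on WHITE (9,7): turn R to S, flip to black, move to (10,7). |black|=9
Step 13: on WHITE (10,7): turn R to W, flip to black, move to (10,6). |black|=10
Step 14: on WHITE (10,6): turn R to N, flip to black, move to (9,6). |black|=11
Step 15: on BLACK (9,6): turn L to W, flip to white, move to (9,5). |black|=10
Step 16: on BLACK (9,5): turn L to S, flip to white, move to (10,5). |black|=9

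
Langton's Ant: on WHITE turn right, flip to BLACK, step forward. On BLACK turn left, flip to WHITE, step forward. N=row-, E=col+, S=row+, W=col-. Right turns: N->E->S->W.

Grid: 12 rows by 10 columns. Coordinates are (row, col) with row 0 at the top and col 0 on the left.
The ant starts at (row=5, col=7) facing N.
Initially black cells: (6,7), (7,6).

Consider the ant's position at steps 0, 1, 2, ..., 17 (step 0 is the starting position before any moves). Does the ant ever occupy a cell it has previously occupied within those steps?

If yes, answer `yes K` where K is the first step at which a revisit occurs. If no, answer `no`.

Step 1: on WHITE (5,7): turn R to E, flip to black, move to (5,8). |black|=3 — new cell
Step 2: on WHITE (5,8): turn R to S, flip to black, move to (6,8). |black|=4 — new cell
Step 3: on WHITE (6,8): turn R to W, flip to black, move to (6,7). |black|=5 — new cell
Step 4: on BLACK (6,7): turn L to S, flip to white, move to (7,7). |black|=4 — new cell
Step 5: on WHITE (7,7): turn R to W, flip to black, move to (7,6). |black|=5 — new cell
Step 6: on BLACK (7,6): turn L to S, flip to white, move to (8,6). |black|=4 — new cell
Step 7: on WHITE (8,6): turn R to W, flip to black, move to (8,5). |black|=5 — new cell
Step 8: on WHITE (8,5): turn R to N, flip to black, move to (7,5). |black|=6 — new cell
Step 9: on WHITE (7,5): turn R to E, flip to black, move to (7,6). |black|=7 — REVISIT

Answer: yes 9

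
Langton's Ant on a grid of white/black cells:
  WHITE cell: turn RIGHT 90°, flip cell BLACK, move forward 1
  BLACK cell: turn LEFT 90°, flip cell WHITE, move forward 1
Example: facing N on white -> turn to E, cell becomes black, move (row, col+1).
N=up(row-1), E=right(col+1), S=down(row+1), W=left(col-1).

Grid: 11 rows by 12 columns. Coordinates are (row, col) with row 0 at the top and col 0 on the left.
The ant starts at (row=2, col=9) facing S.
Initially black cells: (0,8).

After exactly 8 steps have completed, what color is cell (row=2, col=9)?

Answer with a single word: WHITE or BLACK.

Step 1: on WHITE (2,9): turn R to W, flip to black, move to (2,8). |black|=2
Step 2: on WHITE (2,8): turn R to N, flip to black, move to (1,8). |black|=3
Step 3: on WHITE (1,8): turn R to E, flip to black, move to (1,9). |black|=4
Step 4: on WHITE (1,9): turn R to S, flip to black, move to (2,9). |black|=5
Step 5: on BLACK (2,9): turn L to E, flip to white, move to (2,10). |black|=4
Step 6: on WHITE (2,10): turn R to S, flip to black, move to (3,10). |black|=5
Step 7: on WHITE (3,10): turn R to W, flip to black, move to (3,9). |black|=6
Step 8: on WHITE (3,9): turn R to N, flip to black, move to (2,9). |black|=7

Answer: WHITE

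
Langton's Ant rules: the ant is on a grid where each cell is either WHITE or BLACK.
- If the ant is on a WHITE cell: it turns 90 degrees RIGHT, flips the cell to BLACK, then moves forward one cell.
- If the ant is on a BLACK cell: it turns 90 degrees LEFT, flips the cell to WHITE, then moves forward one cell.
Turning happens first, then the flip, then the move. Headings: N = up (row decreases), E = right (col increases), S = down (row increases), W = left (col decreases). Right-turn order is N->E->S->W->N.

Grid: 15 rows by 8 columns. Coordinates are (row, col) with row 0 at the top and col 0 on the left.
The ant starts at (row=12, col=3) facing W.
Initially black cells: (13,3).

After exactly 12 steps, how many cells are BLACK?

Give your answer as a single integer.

Answer: 5

Derivation:
Step 1: on WHITE (12,3): turn R to N, flip to black, move to (11,3). |black|=2
Step 2: on WHITE (11,3): turn R to E, flip to black, move to (11,4). |black|=3
Step 3: on WHITE (11,4): turn R to S, flip to black, move to (12,4). |black|=4
Step 4: on WHITE (12,4): turn R to W, flip to black, move to (12,3). |black|=5
Step 5: on BLACK (12,3): turn L to S, flip to white, move to (13,3). |black|=4
Step 6: on BLACK (13,3): turn L to E, flip to white, move to (13,4). |black|=3
Step 7: on WHITE (13,4): turn R to S, flip to black, move to (14,4). |black|=4
Step 8: on WHITE (14,4): turn R to W, flip to black, move to (14,3). |black|=5
Step 9: on WHITE (14,3): turn R to N, flip to black, move to (13,3). |black|=6
Step 10: on WHITE (13,3): turn R to E, flip to black, move to (13,4). |black|=7
Step 11: on BLACK (13,4): turn L to N, flip to white, move to (12,4). |black|=6
Step 12: on BLACK (12,4): turn L to W, flip to white, move to (12,3). |black|=5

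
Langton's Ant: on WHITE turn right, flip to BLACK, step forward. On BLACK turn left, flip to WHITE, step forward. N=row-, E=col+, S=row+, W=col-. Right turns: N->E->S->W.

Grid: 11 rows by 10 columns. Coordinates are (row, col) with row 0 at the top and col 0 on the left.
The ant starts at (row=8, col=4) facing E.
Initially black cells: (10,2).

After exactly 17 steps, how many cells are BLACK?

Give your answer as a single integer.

Step 1: on WHITE (8,4): turn R to S, flip to black, move to (9,4). |black|=2
Step 2: on WHITE (9,4): turn R to W, flip to black, move to (9,3). |black|=3
Step 3: on WHITE (9,3): turn R to N, flip to black, move to (8,3). |black|=4
Step 4: on WHITE (8,3): turn R to E, flip to black, move to (8,4). |black|=5
Step 5: on BLACK (8,4): turn L to N, flip to white, move to (7,4). |black|=4
Step 6: on WHITE (7,4): turn R to E, flip to black, move to (7,5). |black|=5
Step 7: on WHITE (7,5): turn R to S, flip to black, move to (8,5). |black|=6
Step 8: on WHITE (8,5): turn R to W, flip to black, move to (8,4). |black|=7
Step 9: on WHITE (8,4): turn R to N, flip to black, move to (7,4). |black|=8
Step 10: on BLACK (7,4): turn L to W, flip to white, move to (7,3). |black|=7
Step 11: on WHITE (7,3): turn R to N, flip to black, move to (6,3). |black|=8
Step 12: on WHITE (6,3): turn R to E, flip to black, move to (6,4). |black|=9
Step 13: on WHITE (6,4): turn R to S, flip to black, move to (7,4). |black|=10
Step 14: on WHITE (7,4): turn R to W, flip to black, move to (7,3). |black|=11
Step 15: on BLACK (7,3): turn L to S, flip to white, move to (8,3). |black|=10
Step 16: on BLACK (8,3): turn L to E, flip to white, move to (8,4). |black|=9
Step 17: on BLACK (8,4): turn L to N, flip to white, move to (7,4). |black|=8

Answer: 8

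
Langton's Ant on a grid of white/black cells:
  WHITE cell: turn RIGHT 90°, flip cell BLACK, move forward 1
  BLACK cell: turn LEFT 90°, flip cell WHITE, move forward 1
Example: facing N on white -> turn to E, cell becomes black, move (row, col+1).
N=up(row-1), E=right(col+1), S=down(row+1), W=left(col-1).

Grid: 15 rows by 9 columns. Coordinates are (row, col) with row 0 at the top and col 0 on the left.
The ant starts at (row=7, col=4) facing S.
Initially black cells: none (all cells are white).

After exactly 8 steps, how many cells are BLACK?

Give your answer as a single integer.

Answer: 6

Derivation:
Step 1: on WHITE (7,4): turn R to W, flip to black, move to (7,3). |black|=1
Step 2: on WHITE (7,3): turn R to N, flip to black, move to (6,3). |black|=2
Step 3: on WHITE (6,3): turn R to E, flip to black, move to (6,4). |black|=3
Step 4: on WHITE (6,4): turn R to S, flip to black, move to (7,4). |black|=4
Step 5: on BLACK (7,4): turn L to E, flip to white, move to (7,5). |black|=3
Step 6: on WHITE (7,5): turn R to S, flip to black, move to (8,5). |black|=4
Step 7: on WHITE (8,5): turn R to W, flip to black, move to (8,4). |black|=5
Step 8: on WHITE (8,4): turn R to N, flip to black, move to (7,4). |black|=6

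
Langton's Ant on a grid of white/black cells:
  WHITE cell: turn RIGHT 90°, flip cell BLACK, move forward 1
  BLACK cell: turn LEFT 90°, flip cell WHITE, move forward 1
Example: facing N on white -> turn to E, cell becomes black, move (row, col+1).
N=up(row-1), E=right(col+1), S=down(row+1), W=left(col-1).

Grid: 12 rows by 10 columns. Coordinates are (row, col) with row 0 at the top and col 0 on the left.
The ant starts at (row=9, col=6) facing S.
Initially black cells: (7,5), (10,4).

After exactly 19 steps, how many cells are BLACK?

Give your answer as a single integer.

Answer: 9

Derivation:
Step 1: on WHITE (9,6): turn R to W, flip to black, move to (9,5). |black|=3
Step 2: on WHITE (9,5): turn R to N, flip to black, move to (8,5). |black|=4
Step 3: on WHITE (8,5): turn R to E, flip to black, move to (8,6). |black|=5
Step 4: on WHITE (8,6): turn R to S, flip to black, move to (9,6). |black|=6
Step 5: on BLACK (9,6): turn L to E, flip to white, move to (9,7). |black|=5
Step 6: on WHITE (9,7): turn R to S, flip to black, move to (10,7). |black|=6
Step 7: on WHITE (10,7): turn R to W, flip to black, move to (10,6). |black|=7
Step 8: on WHITE (10,6): turn R to N, flip to black, move to (9,6). |black|=8
Step 9: on WHITE (9,6): turn R to E, flip to black, move to (9,7). |black|=9
Step 10: on BLACK (9,7): turn L to N, flip to white, move to (8,7). |black|=8
Step 11: on WHITE (8,7): turn R to E, flip to black, move to (8,8). |black|=9
Step 12: on WHITE (8,8): turn R to S, flip to black, move to (9,8). |black|=10
Step 13: on WHITE (9,8): turn R to W, flip to black, move to (9,7). |black|=11
Step 14: on WHITE (9,7): turn R to N, flip to black, move to (8,7). |black|=12
Step 15: on BLACK (8,7): turn L to W, flip to white, move to (8,6). |black|=11
Step 16: on BLACK (8,6): turn L to S, flip to white, move to (9,6). |black|=10
Step 17: on BLACK (9,6): turn L to E, flip to white, move to (9,7). |black|=9
Step 18: on BLACK (9,7): turn L to N, flip to white, move to (8,7). |black|=8
Step 19: on WHITE (8,7): turn R to E, flip to black, move to (8,8). |black|=9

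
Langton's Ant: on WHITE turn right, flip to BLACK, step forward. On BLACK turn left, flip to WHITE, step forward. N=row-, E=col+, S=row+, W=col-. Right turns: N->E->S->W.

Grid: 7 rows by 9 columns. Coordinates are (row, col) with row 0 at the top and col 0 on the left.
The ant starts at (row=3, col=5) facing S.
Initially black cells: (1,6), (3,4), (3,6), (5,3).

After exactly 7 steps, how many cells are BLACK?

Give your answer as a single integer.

Answer: 7

Derivation:
Step 1: on WHITE (3,5): turn R to W, flip to black, move to (3,4). |black|=5
Step 2: on BLACK (3,4): turn L to S, flip to white, move to (4,4). |black|=4
Step 3: on WHITE (4,4): turn R to W, flip to black, move to (4,3). |black|=5
Step 4: on WHITE (4,3): turn R to N, flip to black, move to (3,3). |black|=6
Step 5: on WHITE (3,3): turn R to E, flip to black, move to (3,4). |black|=7
Step 6: on WHITE (3,4): turn R to S, flip to black, move to (4,4). |black|=8
Step 7: on BLACK (4,4): turn L to E, flip to white, move to (4,5). |black|=7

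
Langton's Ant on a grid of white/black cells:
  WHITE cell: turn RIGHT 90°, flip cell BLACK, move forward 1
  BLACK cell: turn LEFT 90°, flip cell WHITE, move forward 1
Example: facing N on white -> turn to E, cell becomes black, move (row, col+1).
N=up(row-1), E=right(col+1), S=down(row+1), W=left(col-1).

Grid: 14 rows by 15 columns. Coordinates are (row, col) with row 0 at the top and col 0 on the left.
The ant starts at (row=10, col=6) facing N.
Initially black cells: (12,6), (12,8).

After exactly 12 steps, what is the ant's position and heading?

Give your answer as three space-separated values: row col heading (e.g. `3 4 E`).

Step 1: on WHITE (10,6): turn R to E, flip to black, move to (10,7). |black|=3
Step 2: on WHITE (10,7): turn R to S, flip to black, move to (11,7). |black|=4
Step 3: on WHITE (11,7): turn R to W, flip to black, move to (11,6). |black|=5
Step 4: on WHITE (11,6): turn R to N, flip to black, move to (10,6). |black|=6
Step 5: on BLACK (10,6): turn L to W, flip to white, move to (10,5). |black|=5
Step 6: on WHITE (10,5): turn R to N, flip to black, move to (9,5). |black|=6
Step 7: on WHITE (9,5): turn R to E, flip to black, move to (9,6). |black|=7
Step 8: on WHITE (9,6): turn R to S, flip to black, move to (10,6). |black|=8
Step 9: on WHITE (10,6): turn R to W, flip to black, move to (10,5). |black|=9
Step 10: on BLACK (10,5): turn L to S, flip to white, move to (11,5). |black|=8
Step 11: on WHITE (11,5): turn R to W, flip to black, move to (11,4). |black|=9
Step 12: on WHITE (11,4): turn R to N, flip to black, move to (10,4). |black|=10

Answer: 10 4 N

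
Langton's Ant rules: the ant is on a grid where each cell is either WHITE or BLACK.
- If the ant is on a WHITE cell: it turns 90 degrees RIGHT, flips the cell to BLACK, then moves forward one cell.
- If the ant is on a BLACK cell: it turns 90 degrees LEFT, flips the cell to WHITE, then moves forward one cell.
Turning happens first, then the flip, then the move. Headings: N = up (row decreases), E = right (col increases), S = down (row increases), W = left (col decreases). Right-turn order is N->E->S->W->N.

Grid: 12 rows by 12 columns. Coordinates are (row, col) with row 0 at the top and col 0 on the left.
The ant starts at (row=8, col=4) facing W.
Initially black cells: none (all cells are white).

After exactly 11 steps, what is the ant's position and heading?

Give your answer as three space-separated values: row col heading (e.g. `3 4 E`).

Step 1: on WHITE (8,4): turn R to N, flip to black, move to (7,4). |black|=1
Step 2: on WHITE (7,4): turn R to E, flip to black, move to (7,5). |black|=2
Step 3: on WHITE (7,5): turn R to S, flip to black, move to (8,5). |black|=3
Step 4: on WHITE (8,5): turn R to W, flip to black, move to (8,4). |black|=4
Step 5: on BLACK (8,4): turn L to S, flip to white, move to (9,4). |black|=3
Step 6: on WHITE (9,4): turn R to W, flip to black, move to (9,3). |black|=4
Step 7: on WHITE (9,3): turn R to N, flip to black, move to (8,3). |black|=5
Step 8: on WHITE (8,3): turn R to E, flip to black, move to (8,4). |black|=6
Step 9: on WHITE (8,4): turn R to S, flip to black, move to (9,4). |black|=7
Step 10: on BLACK (9,4): turn L to E, flip to white, move to (9,5). |black|=6
Step 11: on WHITE (9,5): turn R to S, flip to black, move to (10,5). |black|=7

Answer: 10 5 S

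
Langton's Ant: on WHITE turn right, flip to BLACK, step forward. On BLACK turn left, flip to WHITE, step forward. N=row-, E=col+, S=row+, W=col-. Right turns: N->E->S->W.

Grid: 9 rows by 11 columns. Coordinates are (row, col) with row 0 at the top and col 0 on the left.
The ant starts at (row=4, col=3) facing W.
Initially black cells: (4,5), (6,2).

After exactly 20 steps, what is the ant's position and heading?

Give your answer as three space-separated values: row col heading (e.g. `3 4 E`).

Step 1: on WHITE (4,3): turn R to N, flip to black, move to (3,3). |black|=3
Step 2: on WHITE (3,3): turn R to E, flip to black, move to (3,4). |black|=4
Step 3: on WHITE (3,4): turn R to S, flip to black, move to (4,4). |black|=5
Step 4: on WHITE (4,4): turn R to W, flip to black, move to (4,3). |black|=6
Step 5: on BLACK (4,3): turn L to S, flip to white, move to (5,3). |black|=5
Step 6: on WHITE (5,3): turn R to W, flip to black, move to (5,2). |black|=6
Step 7: on WHITE (5,2): turn R to N, flip to black, move to (4,2). |black|=7
Step 8: on WHITE (4,2): turn R to E, flip to black, move to (4,3). |black|=8
Step 9: on WHITE (4,3): turn R to S, flip to black, move to (5,3). |black|=9
Step 10: on BLACK (5,3): turn L to E, flip to white, move to (5,4). |black|=8
Step 11: on WHITE (5,4): turn R to S, flip to black, move to (6,4). |black|=9
Step 12: on WHITE (6,4): turn R to W, flip to black, move to (6,3). |black|=10
Step 13: on WHITE (6,3): turn R to N, flip to black, move to (5,3). |black|=11
Step 14: on WHITE (5,3): turn R to E, flip to black, move to (5,4). |black|=12
Step 15: on BLACK (5,4): turn L to N, flip to white, move to (4,4). |black|=11
Step 16: on BLACK (4,4): turn L to W, flip to white, move to (4,3). |black|=10
Step 17: on BLACK (4,3): turn L to S, flip to white, move to (5,3). |black|=9
Step 18: on BLACK (5,3): turn L to E, flip to white, move to (5,4). |black|=8
Step 19: on WHITE (5,4): turn R to S, flip to black, move to (6,4). |black|=9
Step 20: on BLACK (6,4): turn L to E, flip to white, move to (6,5). |black|=8

Answer: 6 5 E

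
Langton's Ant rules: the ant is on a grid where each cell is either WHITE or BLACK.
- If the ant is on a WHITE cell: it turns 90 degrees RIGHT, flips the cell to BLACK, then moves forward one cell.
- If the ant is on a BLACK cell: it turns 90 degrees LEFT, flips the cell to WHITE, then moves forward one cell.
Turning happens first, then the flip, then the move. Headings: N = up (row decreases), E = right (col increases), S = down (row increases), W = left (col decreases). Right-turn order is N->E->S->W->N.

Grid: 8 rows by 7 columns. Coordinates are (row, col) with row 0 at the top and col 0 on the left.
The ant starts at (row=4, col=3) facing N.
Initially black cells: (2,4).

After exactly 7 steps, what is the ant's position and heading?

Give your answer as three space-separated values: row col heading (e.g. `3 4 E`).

Answer: 3 3 E

Derivation:
Step 1: on WHITE (4,3): turn R to E, flip to black, move to (4,4). |black|=2
Step 2: on WHITE (4,4): turn R to S, flip to black, move to (5,4). |black|=3
Step 3: on WHITE (5,4): turn R to W, flip to black, move to (5,3). |black|=4
Step 4: on WHITE (5,3): turn R to N, flip to black, move to (4,3). |black|=5
Step 5: on BLACK (4,3): turn L to W, flip to white, move to (4,2). |black|=4
Step 6: on WHITE (4,2): turn R to N, flip to black, move to (3,2). |black|=5
Step 7: on WHITE (3,2): turn R to E, flip to black, move to (3,3). |black|=6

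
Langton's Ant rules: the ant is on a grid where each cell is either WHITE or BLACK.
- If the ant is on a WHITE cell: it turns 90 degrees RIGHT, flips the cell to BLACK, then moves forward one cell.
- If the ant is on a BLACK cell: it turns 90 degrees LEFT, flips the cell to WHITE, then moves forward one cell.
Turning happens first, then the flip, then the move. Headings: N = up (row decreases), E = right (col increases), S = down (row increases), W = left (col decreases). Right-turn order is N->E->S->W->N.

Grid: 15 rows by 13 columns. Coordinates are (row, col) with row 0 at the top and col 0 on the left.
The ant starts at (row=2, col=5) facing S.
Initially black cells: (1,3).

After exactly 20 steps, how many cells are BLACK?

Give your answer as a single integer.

Step 1: on WHITE (2,5): turn R to W, flip to black, move to (2,4). |black|=2
Step 2: on WHITE (2,4): turn R to N, flip to black, move to (1,4). |black|=3
Step 3: on WHITE (1,4): turn R to E, flip to black, move to (1,5). |black|=4
Step 4: on WHITE (1,5): turn R to S, flip to black, move to (2,5). |black|=5
Step 5: on BLACK (2,5): turn L to E, flip to white, move to (2,6). |black|=4
Step 6: on WHITE (2,6): turn R to S, flip to black, move to (3,6). |black|=5
Step 7: on WHITE (3,6): turn R to W, flip to black, move to (3,5). |black|=6
Step 8: on WHITE (3,5): turn R to N, flip to black, move to (2,5). |black|=7
Step 9: on WHITE (2,5): turn R to E, flip to black, move to (2,6). |black|=8
Step 10: on BLACK (2,6): turn L to N, flip to white, move to (1,6). |black|=7
Step 11: on WHITE (1,6): turn R to E, flip to black, move to (1,7). |black|=8
Step 12: on WHITE (1,7): turn R to S, flip to black, move to (2,7). |black|=9
Step 13: on WHITE (2,7): turn R to W, flip to black, move to (2,6). |black|=10
Step 14: on WHITE (2,6): turn R to N, flip to black, move to (1,6). |black|=11
Step 15: on BLACK (1,6): turn L to W, flip to white, move to (1,5). |black|=10
Step 16: on BLACK (1,5): turn L to S, flip to white, move to (2,5). |black|=9
Step 17: on BLACK (2,5): turn L to E, flip to white, move to (2,6). |black|=8
Step 18: on BLACK (2,6): turn L to N, flip to white, move to (1,6). |black|=7
Step 19: on WHITE (1,6): turn R to E, flip to black, move to (1,7). |black|=8
Step 20: on BLACK (1,7): turn L to N, flip to white, move to (0,7). |black|=7

Answer: 7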